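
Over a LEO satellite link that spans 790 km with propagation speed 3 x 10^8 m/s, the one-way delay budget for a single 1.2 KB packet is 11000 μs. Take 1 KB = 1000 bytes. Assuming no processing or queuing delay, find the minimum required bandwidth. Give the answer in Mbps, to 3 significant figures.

L = 9600 bits.
Propagation delay = 790000 / 300000000 = 2633.33 μs.
Transmission budget = 11000 − 2633.33 = 8366.67 μs.
R ≥ L / t_tx = 9600 bits / 0.00836667 s = 1.15 Mbps.

1.15 Mbps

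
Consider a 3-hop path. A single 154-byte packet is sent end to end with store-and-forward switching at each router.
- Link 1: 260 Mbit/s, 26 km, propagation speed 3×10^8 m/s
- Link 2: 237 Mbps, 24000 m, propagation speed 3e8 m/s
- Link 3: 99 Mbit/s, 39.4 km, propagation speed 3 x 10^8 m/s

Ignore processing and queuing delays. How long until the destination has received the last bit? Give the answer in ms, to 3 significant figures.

L = 154 × 8 = 1232 bits.
Transmission delays (L/R per hop): 0.00473846, 0.00519831, 0.0124444 ms; sum = 0.0223812 ms.
Propagation delays (d/s per hop): 0.0866667, 0.08, 0.131333 ms; sum = 0.298 ms.
End-to-end = 0.320 ms.

0.320 ms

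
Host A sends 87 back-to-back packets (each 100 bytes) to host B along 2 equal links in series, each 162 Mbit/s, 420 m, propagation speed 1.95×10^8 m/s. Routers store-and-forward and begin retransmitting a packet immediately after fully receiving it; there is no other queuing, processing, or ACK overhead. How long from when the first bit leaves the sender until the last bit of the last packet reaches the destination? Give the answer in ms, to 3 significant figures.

Per-hop transmission t_tx = L/R = 800/162000000 = 0.00493827 ms.
Per-hop propagation t_prop = 420/195000000 = 0.00215385 ms.
Pipeline fill: first packet needs 2·t_tx to clear all hops; remaining 86 packets each add one t_tx.
Total = (2+87-1)·t_tx + 2·t_prop = 88·0.00493827 + 2·0.00215385 = 0.439 ms.

0.439 ms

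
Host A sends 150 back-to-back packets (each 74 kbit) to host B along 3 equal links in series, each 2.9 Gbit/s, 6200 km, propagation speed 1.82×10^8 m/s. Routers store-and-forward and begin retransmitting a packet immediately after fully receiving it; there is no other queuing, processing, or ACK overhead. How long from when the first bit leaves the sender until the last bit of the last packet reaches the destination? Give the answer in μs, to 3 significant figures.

106000 μs

Per-hop transmission t_tx = L/R = 74000/2900000000 = 25.5172 μs.
Per-hop propagation t_prop = 6200000/182000000 = 34065.9 μs.
Pipeline fill: first packet needs 3·t_tx to clear all hops; remaining 149 packets each add one t_tx.
Total = (3+150-1)·t_tx + 3·t_prop = 152·25.5172 + 3·34065.9 = 106000 μs.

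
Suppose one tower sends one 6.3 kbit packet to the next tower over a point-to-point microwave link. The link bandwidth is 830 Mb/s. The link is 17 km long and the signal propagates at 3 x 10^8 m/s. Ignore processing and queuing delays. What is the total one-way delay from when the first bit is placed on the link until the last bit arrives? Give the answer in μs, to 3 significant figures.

64.3 μs

L = 6300 bits.
Transmission delay = L/R = 6300 / 830000000 = 7.59036 μs.
Propagation delay = d/s = 17000 m / 300000000 m/s = 56.6667 μs.
Total = 64.3 μs.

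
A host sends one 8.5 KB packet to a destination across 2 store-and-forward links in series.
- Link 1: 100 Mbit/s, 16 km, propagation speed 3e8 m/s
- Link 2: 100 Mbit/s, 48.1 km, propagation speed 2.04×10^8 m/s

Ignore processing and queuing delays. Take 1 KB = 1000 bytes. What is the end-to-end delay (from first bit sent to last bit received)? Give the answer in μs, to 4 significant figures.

L = 68000 bits.
Transmission delay per hop = L/R = 68000/100000000 = 680 μs; 2 hops → 1360 μs.
Propagation delays (d/s per hop): 53.3333, 235.784 μs; sum = 289.118 μs.
End-to-end = 1649 μs.

1649 μs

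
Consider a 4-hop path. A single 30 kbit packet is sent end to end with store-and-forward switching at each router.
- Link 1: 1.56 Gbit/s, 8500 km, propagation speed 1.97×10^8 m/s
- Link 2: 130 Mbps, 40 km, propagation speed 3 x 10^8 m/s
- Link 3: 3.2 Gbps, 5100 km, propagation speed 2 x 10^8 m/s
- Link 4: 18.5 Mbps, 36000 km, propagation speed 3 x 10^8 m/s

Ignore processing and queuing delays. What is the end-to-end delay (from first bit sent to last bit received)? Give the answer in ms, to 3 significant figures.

191 ms

L = 30000 bits.
Transmission delays (L/R per hop): 0.0192308, 0.230769, 0.009375, 1.62162 ms; sum = 1.881 ms.
Propagation delays (d/s per hop): 43.1472, 0.133333, 25.5, 120 ms; sum = 188.781 ms.
End-to-end = 191 ms.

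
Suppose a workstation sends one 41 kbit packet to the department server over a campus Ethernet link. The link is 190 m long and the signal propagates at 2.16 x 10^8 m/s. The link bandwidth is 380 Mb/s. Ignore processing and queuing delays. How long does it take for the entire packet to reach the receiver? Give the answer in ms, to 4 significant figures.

L = 41000 bits.
Transmission delay = L/R = 41000 / 380000000 = 0.107895 ms.
Propagation delay = d/s = 190 m / 216000000 m/s = 0.00087963 ms.
Total = 0.1088 ms.

0.1088 ms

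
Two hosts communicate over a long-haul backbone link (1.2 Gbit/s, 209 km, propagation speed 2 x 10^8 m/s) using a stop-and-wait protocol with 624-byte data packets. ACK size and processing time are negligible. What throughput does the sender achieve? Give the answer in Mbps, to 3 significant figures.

t_tx = L/R = 4992/1200000000 = 4.16e-06 s.
t_prop = 209000/200000000 = 0.001045 s; RTT = 0.00209 s.
Cycle = t_tx + RTT = 0.00209416 s.
Throughput = L / cycle = 4992 / 0.00209416 = 2.38 Mbps.

2.38 Mbps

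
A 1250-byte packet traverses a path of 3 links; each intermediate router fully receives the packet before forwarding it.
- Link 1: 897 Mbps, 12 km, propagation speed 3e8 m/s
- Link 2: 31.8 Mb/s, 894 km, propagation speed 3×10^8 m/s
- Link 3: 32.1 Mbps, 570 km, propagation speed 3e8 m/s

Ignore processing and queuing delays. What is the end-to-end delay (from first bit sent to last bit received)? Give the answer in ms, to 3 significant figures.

L = 1250 × 8 = 10000 bits.
Transmission delays (L/R per hop): 0.0111483, 0.314465, 0.311526 ms; sum = 0.63714 ms.
Propagation delays (d/s per hop): 0.04, 2.98, 1.9 ms; sum = 4.92 ms.
End-to-end = 5.56 ms.

5.56 ms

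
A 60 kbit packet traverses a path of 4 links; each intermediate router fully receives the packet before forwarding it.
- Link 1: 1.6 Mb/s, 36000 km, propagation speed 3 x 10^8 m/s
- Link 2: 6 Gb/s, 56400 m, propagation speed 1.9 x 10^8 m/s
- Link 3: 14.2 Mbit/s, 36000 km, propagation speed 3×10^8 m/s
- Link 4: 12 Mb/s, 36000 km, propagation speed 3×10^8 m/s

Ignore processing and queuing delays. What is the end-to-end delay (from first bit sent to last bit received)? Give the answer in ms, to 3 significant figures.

L = 60000 bits.
Transmission delays (L/R per hop): 37.5, 0.01, 4.22535, 5 ms; sum = 46.7354 ms.
Propagation delays (d/s per hop): 120, 0.296842, 120, 120 ms; sum = 360.297 ms.
End-to-end = 407 ms.

407 ms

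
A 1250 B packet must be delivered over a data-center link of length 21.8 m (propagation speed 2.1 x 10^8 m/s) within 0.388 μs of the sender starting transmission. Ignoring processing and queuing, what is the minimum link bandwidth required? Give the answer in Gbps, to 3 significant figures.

L = 10000 bits.
Propagation delay = 21.8 / 210000000 = 0.10381 μs.
Transmission budget = 0.388 − 0.10381 = 0.28419 μs.
R ≥ L / t_tx = 10000 bits / 2.8419e-07 s = 35.2 Gbps.

35.2 Gbps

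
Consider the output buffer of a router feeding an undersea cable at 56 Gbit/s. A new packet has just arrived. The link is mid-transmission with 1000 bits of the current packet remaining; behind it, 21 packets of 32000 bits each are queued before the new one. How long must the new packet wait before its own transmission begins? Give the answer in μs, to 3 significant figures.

12.0 μs

Each queued packet: L/R = 32000/56000000000 = 0.571429 μs.
21 queued → 12 μs.
Plus remaining 1000 bits of current packet: 0.0178571 μs.
Queuing delay = 12.0 μs.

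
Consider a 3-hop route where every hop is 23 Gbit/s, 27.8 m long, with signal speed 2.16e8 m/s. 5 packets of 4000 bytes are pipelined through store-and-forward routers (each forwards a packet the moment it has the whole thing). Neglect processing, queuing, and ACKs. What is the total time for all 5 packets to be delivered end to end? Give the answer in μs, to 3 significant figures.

Per-hop transmission t_tx = L/R = 32000/23000000000 = 1.3913 μs.
Per-hop propagation t_prop = 27.8/216000000 = 0.128704 μs.
Pipeline fill: first packet needs 3·t_tx to clear all hops; remaining 4 packets each add one t_tx.
Total = (3+5-1)·t_tx + 3·t_prop = 7·1.3913 + 3·0.128704 = 10.1 μs.

10.1 μs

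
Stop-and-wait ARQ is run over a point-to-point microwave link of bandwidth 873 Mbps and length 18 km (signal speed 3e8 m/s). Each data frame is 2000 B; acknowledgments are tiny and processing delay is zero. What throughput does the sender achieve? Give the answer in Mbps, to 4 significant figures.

t_tx = L/R = 16000/873000000 = 1.83276e-05 s.
t_prop = 18000/300000000 = 6e-05 s; RTT = 0.00012 s.
Cycle = t_tx + RTT = 0.000138328 s.
Throughput = L / cycle = 16000 / 0.000138328 = 115.7 Mbps.

115.7 Mbps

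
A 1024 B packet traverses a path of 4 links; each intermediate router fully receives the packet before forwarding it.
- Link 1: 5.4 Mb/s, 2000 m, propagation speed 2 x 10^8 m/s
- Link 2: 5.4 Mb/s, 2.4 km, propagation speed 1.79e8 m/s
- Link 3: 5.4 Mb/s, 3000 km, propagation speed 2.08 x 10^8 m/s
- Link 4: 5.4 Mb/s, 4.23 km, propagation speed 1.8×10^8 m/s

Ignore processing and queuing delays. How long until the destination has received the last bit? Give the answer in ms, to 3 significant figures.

L = 1024 × 8 = 8192 bits.
Transmission delay per hop = L/R = 8192/5400000 = 1.51704 ms; 4 hops → 6.06815 ms.
Propagation delays (d/s per hop): 0.01, 0.0134078, 14.4231, 0.0235 ms; sum = 14.47 ms.
End-to-end = 20.5 ms.

20.5 ms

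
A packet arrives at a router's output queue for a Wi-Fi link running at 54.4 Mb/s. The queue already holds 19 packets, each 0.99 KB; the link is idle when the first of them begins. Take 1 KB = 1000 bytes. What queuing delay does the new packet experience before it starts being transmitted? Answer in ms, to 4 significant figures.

Each queued packet: L/R = 7920/54400000 = 0.145588 ms.
19 queued → 2.76618 ms.
Queuing delay = 2.766 ms.

2.766 ms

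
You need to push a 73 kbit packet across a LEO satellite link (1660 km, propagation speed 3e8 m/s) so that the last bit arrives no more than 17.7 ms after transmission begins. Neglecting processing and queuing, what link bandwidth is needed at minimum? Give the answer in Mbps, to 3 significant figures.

6.00 Mbps

Propagation delay = 1660000 / 300000000 = 5.53333 ms.
Transmission budget = 17.7 − 5.53333 = 12.1667 ms.
R ≥ L / t_tx = 73000 bits / 0.0121667 s = 6.00 Mbps.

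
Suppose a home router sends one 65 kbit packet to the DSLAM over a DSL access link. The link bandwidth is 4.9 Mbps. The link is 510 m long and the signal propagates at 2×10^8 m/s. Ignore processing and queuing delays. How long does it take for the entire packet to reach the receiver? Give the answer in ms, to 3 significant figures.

13.3 ms

L = 65000 bits.
Transmission delay = L/R = 65000 / 4900000 = 13.2653 ms.
Propagation delay = d/s = 510 m / 200000000 m/s = 0.00255 ms.
Total = 13.3 ms.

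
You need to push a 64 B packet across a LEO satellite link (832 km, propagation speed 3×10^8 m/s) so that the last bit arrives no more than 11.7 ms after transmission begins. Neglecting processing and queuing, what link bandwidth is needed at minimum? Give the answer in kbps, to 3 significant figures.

L = 512 bits.
Propagation delay = 832000 / 300000000 = 2.77333 ms.
Transmission budget = 11.7 − 2.77333 = 8.92667 ms.
R ≥ L / t_tx = 512 bits / 0.00892667 s = 57.4 kbps.

57.4 kbps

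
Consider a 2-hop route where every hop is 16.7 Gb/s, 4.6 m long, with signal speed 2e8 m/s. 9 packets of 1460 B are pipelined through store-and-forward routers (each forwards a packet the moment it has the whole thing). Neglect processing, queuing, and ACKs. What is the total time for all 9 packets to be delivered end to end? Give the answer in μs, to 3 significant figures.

Per-hop transmission t_tx = L/R = 11680/16700000000 = 0.699401 μs.
Per-hop propagation t_prop = 4.6/200000000 = 0.023 μs.
Pipeline fill: first packet needs 2·t_tx to clear all hops; remaining 8 packets each add one t_tx.
Total = (2+9-1)·t_tx + 2·t_prop = 10·0.699401 + 2·0.023 = 7.04 μs.

7.04 μs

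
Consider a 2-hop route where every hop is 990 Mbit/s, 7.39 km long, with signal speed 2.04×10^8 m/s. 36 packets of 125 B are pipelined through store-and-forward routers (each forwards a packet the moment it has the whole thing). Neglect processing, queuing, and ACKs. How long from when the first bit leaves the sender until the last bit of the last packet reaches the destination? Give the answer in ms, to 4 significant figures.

0.1098 ms

Per-hop transmission t_tx = L/R = 1000/990000000 = 0.0010101 ms.
Per-hop propagation t_prop = 7390/204000000 = 0.0362255 ms.
Pipeline fill: first packet needs 2·t_tx to clear all hops; remaining 35 packets each add one t_tx.
Total = (2+36-1)·t_tx + 2·t_prop = 37·0.0010101 + 2·0.0362255 = 0.1098 ms.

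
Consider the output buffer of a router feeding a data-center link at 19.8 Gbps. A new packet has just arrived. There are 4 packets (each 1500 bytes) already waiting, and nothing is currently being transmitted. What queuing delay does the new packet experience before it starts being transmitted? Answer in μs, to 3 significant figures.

2.42 μs

Each queued packet: L/R = 12000/19800000000 = 0.606061 μs.
4 queued → 2.42424 μs.
Queuing delay = 2.42 μs.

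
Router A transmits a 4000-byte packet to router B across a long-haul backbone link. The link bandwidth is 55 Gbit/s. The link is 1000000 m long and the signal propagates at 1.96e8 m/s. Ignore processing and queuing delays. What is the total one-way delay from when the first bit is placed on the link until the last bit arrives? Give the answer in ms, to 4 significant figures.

5.103 ms

L = 4000 × 8 = 32000 bits.
Transmission delay = L/R = 32000 / 55000000000 = 0.000581818 ms.
Propagation delay = d/s = 1000000 m / 196000000 m/s = 5.10204 ms.
Total = 5.103 ms.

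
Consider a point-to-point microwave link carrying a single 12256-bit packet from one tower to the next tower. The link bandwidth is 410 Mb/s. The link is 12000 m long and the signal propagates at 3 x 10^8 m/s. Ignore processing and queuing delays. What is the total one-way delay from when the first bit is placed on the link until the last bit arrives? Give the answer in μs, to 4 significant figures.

69.89 μs

Transmission delay = L/R = 12256 / 410000000 = 29.8927 μs.
Propagation delay = d/s = 12000 m / 300000000 m/s = 40 μs.
Total = 69.89 μs.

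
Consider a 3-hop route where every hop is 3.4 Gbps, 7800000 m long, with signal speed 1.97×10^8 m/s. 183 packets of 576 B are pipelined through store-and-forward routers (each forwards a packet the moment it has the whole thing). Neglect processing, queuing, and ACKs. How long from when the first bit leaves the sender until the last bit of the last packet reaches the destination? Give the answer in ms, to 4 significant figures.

119.0 ms

Per-hop transmission t_tx = L/R = 4608/3400000000 = 0.00135529 ms.
Per-hop propagation t_prop = 7800000/197000000 = 39.5939 ms.
Pipeline fill: first packet needs 3·t_tx to clear all hops; remaining 182 packets each add one t_tx.
Total = (3+183-1)·t_tx + 3·t_prop = 185·0.00135529 + 3·39.5939 = 119.0 ms.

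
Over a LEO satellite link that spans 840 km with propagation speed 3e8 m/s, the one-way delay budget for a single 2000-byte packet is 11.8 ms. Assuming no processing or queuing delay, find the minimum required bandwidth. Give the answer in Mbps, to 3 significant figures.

1.78 Mbps

L = 16000 bits.
Propagation delay = 840000 / 300000000 = 2.8 ms.
Transmission budget = 11.8 − 2.8 = 9 ms.
R ≥ L / t_tx = 16000 bits / 0.009 s = 1.78 Mbps.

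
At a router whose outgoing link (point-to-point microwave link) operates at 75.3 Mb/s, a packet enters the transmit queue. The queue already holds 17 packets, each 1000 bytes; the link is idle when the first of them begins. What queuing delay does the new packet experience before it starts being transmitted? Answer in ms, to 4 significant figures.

1.806 ms

Each queued packet: L/R = 8000/75300000 = 0.106242 ms.
17 queued → 1.80611 ms.
Queuing delay = 1.806 ms.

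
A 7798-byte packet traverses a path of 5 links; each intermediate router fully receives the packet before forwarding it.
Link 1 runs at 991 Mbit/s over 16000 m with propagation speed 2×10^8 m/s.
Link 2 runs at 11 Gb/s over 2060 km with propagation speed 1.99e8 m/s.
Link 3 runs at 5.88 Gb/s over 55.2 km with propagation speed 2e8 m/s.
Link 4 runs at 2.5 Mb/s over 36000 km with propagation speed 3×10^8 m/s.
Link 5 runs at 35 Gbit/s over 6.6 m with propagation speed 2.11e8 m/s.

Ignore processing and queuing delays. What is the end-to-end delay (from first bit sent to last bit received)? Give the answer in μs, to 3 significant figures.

L = 7798 × 8 = 62384 bits.
Transmission delays (L/R per hop): 62.9506, 5.67127, 10.6095, 24953.6, 1.7824 μs; sum = 25034.6 μs.
Propagation delays (d/s per hop): 80, 10351.8, 276, 120000, 0.0312796 μs; sum = 130708 μs.
End-to-end = 156000 μs.

156000 μs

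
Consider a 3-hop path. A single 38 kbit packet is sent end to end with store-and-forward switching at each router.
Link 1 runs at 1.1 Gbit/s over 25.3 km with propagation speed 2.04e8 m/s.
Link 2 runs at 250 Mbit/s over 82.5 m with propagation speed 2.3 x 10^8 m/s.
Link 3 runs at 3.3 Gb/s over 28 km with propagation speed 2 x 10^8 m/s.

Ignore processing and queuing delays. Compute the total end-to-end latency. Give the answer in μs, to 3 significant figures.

L = 38000 bits.
Transmission delays (L/R per hop): 34.5455, 152, 11.5152 μs; sum = 198.061 μs.
Propagation delays (d/s per hop): 124.02, 0.358696, 140 μs; sum = 264.378 μs.
End-to-end = 462 μs.

462 μs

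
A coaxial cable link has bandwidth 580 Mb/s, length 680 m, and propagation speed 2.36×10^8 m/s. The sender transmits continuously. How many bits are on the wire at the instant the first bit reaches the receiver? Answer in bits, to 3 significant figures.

1670 bits

Propagation delay = 680 / 236000000 = 2.88136e-06 s.
BDP = R × t_prop = 580000000 × 2.88136e-06 = 1671.19 bits.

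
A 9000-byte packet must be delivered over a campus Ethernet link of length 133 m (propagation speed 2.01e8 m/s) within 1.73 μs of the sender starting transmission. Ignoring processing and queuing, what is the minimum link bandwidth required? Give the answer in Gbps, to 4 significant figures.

67.40 Gbps

L = 72000 bits.
Propagation delay = 133 / 2.01e+08 = 0.661692 μs.
Transmission budget = 1.73 − 0.661692 = 1.06831 μs.
R ≥ L / t_tx = 72000 bits / 1.06831e-06 s = 67.40 Gbps.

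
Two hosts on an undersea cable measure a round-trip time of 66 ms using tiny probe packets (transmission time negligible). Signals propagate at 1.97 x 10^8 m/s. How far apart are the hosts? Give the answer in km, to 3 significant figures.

One-way propagation = RTT/2 = 33 ms.
d = s × t = 197000000 × 0.033 = 6500 km.

6500 km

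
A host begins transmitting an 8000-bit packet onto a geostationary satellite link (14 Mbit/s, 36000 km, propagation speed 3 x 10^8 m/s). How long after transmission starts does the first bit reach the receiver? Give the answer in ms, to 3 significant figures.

First bit experiences only propagation delay: d/s = 36000000/300000000 = 120 ms.

120 ms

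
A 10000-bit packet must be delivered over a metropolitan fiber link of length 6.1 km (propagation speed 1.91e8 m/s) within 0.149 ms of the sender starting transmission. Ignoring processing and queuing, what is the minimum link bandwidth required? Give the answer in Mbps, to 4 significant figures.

85.42 Mbps

Propagation delay = 6100 / 191000000 = 0.0319372 ms.
Transmission budget = 0.149 − 0.0319372 = 0.117063 ms.
R ≥ L / t_tx = 10000 bits / 0.000117063 s = 85.42 Mbps.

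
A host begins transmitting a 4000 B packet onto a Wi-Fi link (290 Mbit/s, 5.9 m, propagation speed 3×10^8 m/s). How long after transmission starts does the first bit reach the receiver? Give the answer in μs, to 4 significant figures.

0.01967 μs

First bit experiences only propagation delay: d/s = 5.9/300000000 = 0.01967 μs.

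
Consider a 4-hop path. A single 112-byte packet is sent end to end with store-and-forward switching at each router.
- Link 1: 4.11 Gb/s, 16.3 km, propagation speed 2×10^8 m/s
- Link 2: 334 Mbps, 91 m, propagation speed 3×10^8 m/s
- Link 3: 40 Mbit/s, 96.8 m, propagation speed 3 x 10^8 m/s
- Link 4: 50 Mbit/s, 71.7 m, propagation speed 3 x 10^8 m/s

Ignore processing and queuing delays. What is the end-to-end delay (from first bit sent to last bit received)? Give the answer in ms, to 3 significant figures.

0.126 ms

L = 112 × 8 = 896 bits.
Transmission delays (L/R per hop): 0.000218005, 0.00268263, 0.0224, 0.01792 ms; sum = 0.0432206 ms.
Propagation delays (d/s per hop): 0.0815, 0.000303333, 0.000322667, 0.000239 ms; sum = 0.082365 ms.
End-to-end = 0.126 ms.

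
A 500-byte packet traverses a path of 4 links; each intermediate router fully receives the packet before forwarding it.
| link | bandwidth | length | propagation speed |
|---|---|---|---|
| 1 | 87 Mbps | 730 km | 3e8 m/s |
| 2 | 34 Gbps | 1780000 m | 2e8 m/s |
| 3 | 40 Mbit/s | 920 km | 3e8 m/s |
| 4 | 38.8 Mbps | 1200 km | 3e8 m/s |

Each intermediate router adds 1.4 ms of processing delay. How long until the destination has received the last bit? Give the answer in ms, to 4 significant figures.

L = 500 × 8 = 4000 bits.
Transmission delays (L/R per hop): 0.045977, 0.000117647, 0.1, 0.103093 ms; sum = 0.249187 ms.
Propagation delays (d/s per hop): 2.43333, 8.9, 3.06667, 4 ms; sum = 18.4 ms.
Processing at 3 router(s): 3 × 1.4 ms = 4.2 ms.
End-to-end = 22.85 ms.

22.85 ms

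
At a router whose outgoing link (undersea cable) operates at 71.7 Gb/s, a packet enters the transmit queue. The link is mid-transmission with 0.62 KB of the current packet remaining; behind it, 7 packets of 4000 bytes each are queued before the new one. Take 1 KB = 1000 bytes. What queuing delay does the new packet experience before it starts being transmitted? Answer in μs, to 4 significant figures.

3.193 μs

Each queued packet: L/R = 32000/71700000000 = 0.446304 μs.
7 queued → 3.12413 μs.
Plus remaining 4960 bits of current packet: 0.0691771 μs.
Queuing delay = 3.193 μs.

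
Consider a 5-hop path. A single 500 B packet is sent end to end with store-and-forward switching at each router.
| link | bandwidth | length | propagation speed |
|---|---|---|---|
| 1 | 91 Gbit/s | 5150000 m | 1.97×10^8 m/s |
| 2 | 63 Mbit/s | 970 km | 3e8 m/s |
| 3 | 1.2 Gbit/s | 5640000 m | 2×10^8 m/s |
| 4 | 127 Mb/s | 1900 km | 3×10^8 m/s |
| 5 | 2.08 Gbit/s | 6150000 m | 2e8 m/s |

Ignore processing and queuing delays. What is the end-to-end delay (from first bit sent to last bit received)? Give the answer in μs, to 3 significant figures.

L = 500 × 8 = 4000 bits.
Transmission delays (L/R per hop): 0.043956, 63.4921, 3.33333, 31.4961, 1.92308 μs; sum = 100.288 μs.
Propagation delays (d/s per hop): 26142.1, 3233.33, 28200, 6333.33, 30750 μs; sum = 94658.8 μs.
End-to-end = 94800 μs.

94800 μs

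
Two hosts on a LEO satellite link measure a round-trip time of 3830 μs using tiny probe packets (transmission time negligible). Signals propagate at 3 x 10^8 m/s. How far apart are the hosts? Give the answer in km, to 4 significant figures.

One-way propagation = RTT/2 = 1915 μs.
d = s × t = 300000000 × 0.001915 = 574.5 km.

574.5 km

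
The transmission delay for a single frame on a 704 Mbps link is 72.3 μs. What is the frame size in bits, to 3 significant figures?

50900 bits

L = R × t_tx = 704000000 b/s × 7.23e-05 s = 50899.2 bits.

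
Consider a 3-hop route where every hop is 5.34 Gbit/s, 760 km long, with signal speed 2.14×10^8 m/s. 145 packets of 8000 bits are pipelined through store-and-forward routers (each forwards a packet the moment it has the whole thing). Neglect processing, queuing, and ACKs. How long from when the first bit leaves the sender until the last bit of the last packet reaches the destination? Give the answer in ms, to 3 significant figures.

10.9 ms

Per-hop transmission t_tx = L/R = 8000/5340000000 = 0.00149813 ms.
Per-hop propagation t_prop = 760000/214000000 = 3.5514 ms.
Pipeline fill: first packet needs 3·t_tx to clear all hops; remaining 144 packets each add one t_tx.
Total = (3+145-1)·t_tx + 3·t_prop = 147·0.00149813 + 3·3.5514 = 10.9 ms.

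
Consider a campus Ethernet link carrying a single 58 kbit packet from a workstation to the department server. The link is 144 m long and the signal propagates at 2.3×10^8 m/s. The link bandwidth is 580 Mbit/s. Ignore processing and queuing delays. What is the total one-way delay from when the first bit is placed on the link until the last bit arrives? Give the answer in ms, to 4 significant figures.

0.1006 ms

L = 58000 bits.
Transmission delay = L/R = 58000 / 580000000 = 0.1 ms.
Propagation delay = d/s = 144 m / 2.3e+08 m/s = 0.000626087 ms.
Total = 0.1006 ms.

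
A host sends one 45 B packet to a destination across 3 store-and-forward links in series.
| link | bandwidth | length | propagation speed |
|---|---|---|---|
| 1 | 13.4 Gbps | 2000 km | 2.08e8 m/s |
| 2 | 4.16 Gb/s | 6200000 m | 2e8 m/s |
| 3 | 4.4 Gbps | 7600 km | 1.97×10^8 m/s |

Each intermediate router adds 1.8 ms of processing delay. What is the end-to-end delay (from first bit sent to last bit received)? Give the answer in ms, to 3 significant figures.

L = 45 × 8 = 360 bits.
Transmission delays (L/R per hop): 2.68657e-05, 8.65385e-05, 8.18182e-05 ms; sum = 0.000195222 ms.
Propagation delays (d/s per hop): 9.61538, 31, 38.5787 ms; sum = 79.1941 ms.
Processing at 2 router(s): 2 × 1.8 ms = 3.6 ms.
End-to-end = 82.8 ms.

82.8 ms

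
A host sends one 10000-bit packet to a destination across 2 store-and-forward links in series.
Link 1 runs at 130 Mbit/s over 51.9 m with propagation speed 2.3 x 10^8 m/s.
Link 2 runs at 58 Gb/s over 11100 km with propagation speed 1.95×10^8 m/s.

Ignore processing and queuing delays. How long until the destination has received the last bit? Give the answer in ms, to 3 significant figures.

57.0 ms

Transmission delays (L/R per hop): 0.0769231, 0.000172414 ms; sum = 0.0770955 ms.
Propagation delays (d/s per hop): 0.000225652, 56.9231 ms; sum = 56.9233 ms.
End-to-end = 57.0 ms.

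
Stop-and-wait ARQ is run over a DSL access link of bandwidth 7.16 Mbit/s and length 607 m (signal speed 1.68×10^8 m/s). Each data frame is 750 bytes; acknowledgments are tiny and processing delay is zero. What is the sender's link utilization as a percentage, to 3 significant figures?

99.1 %

t_tx = L/R = 6000/7160000 = 0.000837989 s.
t_prop = 607/168000000 = 3.6131e-06 s; RTT = 7.22619e-06 s.
Cycle = t_tx + RTT = 0.000845215 s.
Utilization = t_tx / cycle = 0.000837989/0.000845215 = 99.1 %.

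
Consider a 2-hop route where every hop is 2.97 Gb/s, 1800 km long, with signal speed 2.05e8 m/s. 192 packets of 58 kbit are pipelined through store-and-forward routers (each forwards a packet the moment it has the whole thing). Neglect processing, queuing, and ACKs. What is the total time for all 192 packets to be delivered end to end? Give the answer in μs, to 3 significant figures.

21300 μs

Per-hop transmission t_tx = L/R = 58000/2970000000 = 19.5286 μs.
Per-hop propagation t_prop = 1800000/2.05e+08 = 8780.49 μs.
Pipeline fill: first packet needs 2·t_tx to clear all hops; remaining 191 packets each add one t_tx.
Total = (2+192-1)·t_tx + 2·t_prop = 193·19.5286 + 2·8780.49 = 21300 μs.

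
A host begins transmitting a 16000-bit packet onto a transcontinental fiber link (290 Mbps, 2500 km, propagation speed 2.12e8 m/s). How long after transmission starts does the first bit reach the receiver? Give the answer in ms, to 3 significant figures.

11.8 ms

First bit experiences only propagation delay: d/s = 2500000/212000000 = 11.8 ms.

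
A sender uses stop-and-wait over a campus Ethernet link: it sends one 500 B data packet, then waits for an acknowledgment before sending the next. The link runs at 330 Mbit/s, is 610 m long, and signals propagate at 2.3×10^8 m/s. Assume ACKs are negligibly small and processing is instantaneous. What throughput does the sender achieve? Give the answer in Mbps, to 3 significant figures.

t_tx = L/R = 4000/330000000 = 1.21212e-05 s.
t_prop = 610/2.3e+08 = 2.65217e-06 s; RTT = 5.30435e-06 s.
Cycle = t_tx + RTT = 1.74256e-05 s.
Throughput = L / cycle = 4000 / 1.74256e-05 = 230 Mbps.

230 Mbps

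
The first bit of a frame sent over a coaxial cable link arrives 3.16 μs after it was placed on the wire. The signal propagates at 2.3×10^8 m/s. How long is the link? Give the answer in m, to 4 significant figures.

726.8 m

d = s × t_prop = 2.3e+08 × 3.16e-06 = 726.8 m.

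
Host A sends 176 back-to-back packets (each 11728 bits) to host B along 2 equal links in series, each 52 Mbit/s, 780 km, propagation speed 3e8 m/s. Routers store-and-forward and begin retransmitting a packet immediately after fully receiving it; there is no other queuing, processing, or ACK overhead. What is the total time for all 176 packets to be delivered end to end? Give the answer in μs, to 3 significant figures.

Per-hop transmission t_tx = L/R = 11728/52000000 = 225.538 μs.
Per-hop propagation t_prop = 780000/300000000 = 2600 μs.
Pipeline fill: first packet needs 2·t_tx to clear all hops; remaining 175 packets each add one t_tx.
Total = (2+176-1)·t_tx + 2·t_prop = 177·225.538 + 2·2600 = 45100 μs.

45100 μs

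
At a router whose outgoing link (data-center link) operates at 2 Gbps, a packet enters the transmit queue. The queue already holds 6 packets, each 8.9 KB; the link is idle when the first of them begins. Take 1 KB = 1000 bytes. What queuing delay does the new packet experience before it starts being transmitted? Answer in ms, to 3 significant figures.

Each queued packet: L/R = 71200/2000000000 = 0.0356 ms.
6 queued → 0.2136 ms.
Queuing delay = 0.214 ms.

0.214 ms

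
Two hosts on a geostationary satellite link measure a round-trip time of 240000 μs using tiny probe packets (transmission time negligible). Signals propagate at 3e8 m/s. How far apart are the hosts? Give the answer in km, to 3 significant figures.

One-way propagation = RTT/2 = 120000 μs.
d = s × t = 300000000 × 0.12 = 36000 km.

36000 km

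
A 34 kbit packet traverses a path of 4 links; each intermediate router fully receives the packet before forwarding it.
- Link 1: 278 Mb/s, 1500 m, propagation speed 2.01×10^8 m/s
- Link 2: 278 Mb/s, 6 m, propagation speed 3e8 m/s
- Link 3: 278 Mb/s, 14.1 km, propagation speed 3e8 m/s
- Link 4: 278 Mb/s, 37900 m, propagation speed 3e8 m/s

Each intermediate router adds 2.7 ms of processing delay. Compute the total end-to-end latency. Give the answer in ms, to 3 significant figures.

8.77 ms

L = 34000 bits.
Transmission delay per hop = L/R = 34000/278000000 = 0.122302 ms; 4 hops → 0.489209 ms.
Propagation delays (d/s per hop): 0.00746269, 2e-05, 0.047, 0.126333 ms; sum = 0.180816 ms.
Processing at 3 router(s): 3 × 2.7 ms = 8.1 ms.
End-to-end = 8.77 ms.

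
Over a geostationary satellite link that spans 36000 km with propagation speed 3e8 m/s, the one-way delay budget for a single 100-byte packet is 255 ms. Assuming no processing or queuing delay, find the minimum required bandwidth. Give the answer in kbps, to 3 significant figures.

L = 800 bits.
Propagation delay = 36000000 / 300000000 = 120 ms.
Transmission budget = 255 − 120 = 135 ms.
R ≥ L / t_tx = 800 bits / 0.135 s = 5.93 kbps.

5.93 kbps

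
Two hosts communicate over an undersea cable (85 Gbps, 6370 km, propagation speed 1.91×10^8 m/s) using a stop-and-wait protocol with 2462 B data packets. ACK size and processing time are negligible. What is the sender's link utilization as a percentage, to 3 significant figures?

t_tx = L/R = 19696/85000000000 = 2.31718e-07 s.
t_prop = 6370000/191000000 = 0.0333508 s; RTT = 0.0667016 s.
Cycle = t_tx + RTT = 0.0667018 s.
Utilization = t_tx / cycle = 2.31718e-07/0.0667018 = 0.000347 %.

0.000347 %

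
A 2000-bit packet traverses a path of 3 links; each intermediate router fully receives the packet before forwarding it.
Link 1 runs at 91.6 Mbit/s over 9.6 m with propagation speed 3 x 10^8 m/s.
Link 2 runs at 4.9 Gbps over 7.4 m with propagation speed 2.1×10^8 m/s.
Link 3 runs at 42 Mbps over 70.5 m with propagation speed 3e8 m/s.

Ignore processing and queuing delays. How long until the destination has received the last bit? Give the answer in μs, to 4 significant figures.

Transmission delays (L/R per hop): 21.8341, 0.408163, 47.619 μs; sum = 69.8613 μs.
Propagation delays (d/s per hop): 0.032, 0.0352381, 0.235 μs; sum = 0.302238 μs.
End-to-end = 70.16 μs.

70.16 μs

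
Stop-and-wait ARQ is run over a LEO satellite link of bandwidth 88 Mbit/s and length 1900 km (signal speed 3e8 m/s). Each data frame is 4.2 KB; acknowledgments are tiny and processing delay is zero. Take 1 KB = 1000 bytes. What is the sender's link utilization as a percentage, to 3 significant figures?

2.93 %

t_tx = L/R = 33600/88000000 = 0.000381818 s.
t_prop = 1900000/300000000 = 0.00633333 s; RTT = 0.0126667 s.
Cycle = t_tx + RTT = 0.0130485 s.
Utilization = t_tx / cycle = 0.000381818/0.0130485 = 2.93 %.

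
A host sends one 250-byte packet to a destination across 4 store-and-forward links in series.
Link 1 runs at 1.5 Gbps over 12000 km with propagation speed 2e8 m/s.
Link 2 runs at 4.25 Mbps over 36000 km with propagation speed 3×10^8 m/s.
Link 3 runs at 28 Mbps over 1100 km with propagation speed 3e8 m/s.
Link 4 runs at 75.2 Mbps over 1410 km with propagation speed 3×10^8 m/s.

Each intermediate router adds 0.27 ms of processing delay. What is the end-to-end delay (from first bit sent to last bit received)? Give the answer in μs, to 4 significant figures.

L = 250 × 8 = 2000 bits.
Transmission delays (L/R per hop): 1.33333, 470.588, 71.4286, 26.5957 μs; sum = 569.946 μs.
Propagation delays (d/s per hop): 60000, 120000, 3666.67, 4700 μs; sum = 188367 μs.
Processing at 3 router(s): 3 × 0.27 ms = 810 μs.
End-to-end = 189700 μs.

189700 μs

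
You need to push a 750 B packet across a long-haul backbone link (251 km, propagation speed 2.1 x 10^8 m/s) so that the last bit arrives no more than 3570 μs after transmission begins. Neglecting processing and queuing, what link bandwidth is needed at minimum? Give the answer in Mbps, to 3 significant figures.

L = 6000 bits.
Propagation delay = 251000 / 210000000 = 1195.24 μs.
Transmission budget = 3570 − 1195.24 = 2374.76 μs.
R ≥ L / t_tx = 6000 bits / 0.00237476 s = 2.53 Mbps.

2.53 Mbps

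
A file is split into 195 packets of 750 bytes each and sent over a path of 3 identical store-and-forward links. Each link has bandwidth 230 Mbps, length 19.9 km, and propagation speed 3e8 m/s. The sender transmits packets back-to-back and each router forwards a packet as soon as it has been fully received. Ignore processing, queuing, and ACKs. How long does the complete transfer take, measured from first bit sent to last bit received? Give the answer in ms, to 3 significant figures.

Per-hop transmission t_tx = L/R = 6000/230000000 = 0.026087 ms.
Per-hop propagation t_prop = 19900/300000000 = 0.0663333 ms.
Pipeline fill: first packet needs 3·t_tx to clear all hops; remaining 194 packets each add one t_tx.
Total = (3+195-1)·t_tx + 3·t_prop = 197·0.026087 + 3·0.0663333 = 5.34 ms.

5.34 ms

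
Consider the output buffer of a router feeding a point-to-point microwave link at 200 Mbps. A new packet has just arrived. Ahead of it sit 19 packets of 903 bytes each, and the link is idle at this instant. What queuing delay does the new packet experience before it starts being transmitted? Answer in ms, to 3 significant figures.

Each queued packet: L/R = 7224/200000000 = 0.03612 ms.
19 queued → 0.68628 ms.
Queuing delay = 0.686 ms.

0.686 ms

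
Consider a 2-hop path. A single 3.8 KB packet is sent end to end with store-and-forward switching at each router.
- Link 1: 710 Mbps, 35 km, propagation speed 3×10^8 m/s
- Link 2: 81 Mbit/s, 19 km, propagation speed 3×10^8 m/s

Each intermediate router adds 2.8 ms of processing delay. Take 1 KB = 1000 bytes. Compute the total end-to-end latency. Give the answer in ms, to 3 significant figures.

L = 30400 bits.
Transmission delays (L/R per hop): 0.0428169, 0.375309 ms; sum = 0.418126 ms.
Propagation delays (d/s per hop): 0.116667, 0.0633333 ms; sum = 0.18 ms.
Processing at 1 router(s): 1 × 2.8 ms = 2.8 ms.
End-to-end = 3.40 ms.

3.40 ms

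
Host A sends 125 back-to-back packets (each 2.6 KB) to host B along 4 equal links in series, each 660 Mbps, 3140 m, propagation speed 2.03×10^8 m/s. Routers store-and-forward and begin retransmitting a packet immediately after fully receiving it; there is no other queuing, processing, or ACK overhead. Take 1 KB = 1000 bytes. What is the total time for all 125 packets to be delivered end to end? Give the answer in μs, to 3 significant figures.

Per-hop transmission t_tx = L/R = 20800/660000000 = 31.5152 μs.
Per-hop propagation t_prop = 3140/2.03e+08 = 15.468 μs.
Pipeline fill: first packet needs 4·t_tx to clear all hops; remaining 124 packets each add one t_tx.
Total = (4+125-1)·t_tx + 4·t_prop = 128·31.5152 + 4·15.468 = 4100 μs.

4100 μs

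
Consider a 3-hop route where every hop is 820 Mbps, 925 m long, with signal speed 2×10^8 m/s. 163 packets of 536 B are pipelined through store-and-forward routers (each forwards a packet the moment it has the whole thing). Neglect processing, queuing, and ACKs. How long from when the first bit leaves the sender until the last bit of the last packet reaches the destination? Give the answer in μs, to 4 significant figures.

Per-hop transmission t_tx = L/R = 4288/820000000 = 5.22927 μs.
Per-hop propagation t_prop = 925/200000000 = 4.625 μs.
Pipeline fill: first packet needs 3·t_tx to clear all hops; remaining 162 packets each add one t_tx.
Total = (3+163-1)·t_tx + 3·t_prop = 165·5.22927 + 3·4.625 = 876.7 μs.

876.7 μs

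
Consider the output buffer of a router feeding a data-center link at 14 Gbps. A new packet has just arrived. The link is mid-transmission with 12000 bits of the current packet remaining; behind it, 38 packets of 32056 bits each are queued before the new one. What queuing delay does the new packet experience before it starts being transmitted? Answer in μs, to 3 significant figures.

Each queued packet: L/R = 32056/14000000000 = 2.28971 μs.
38 queued → 87.0091 μs.
Plus remaining 12000 bits of current packet: 0.857143 μs.
Queuing delay = 87.9 μs.

87.9 μs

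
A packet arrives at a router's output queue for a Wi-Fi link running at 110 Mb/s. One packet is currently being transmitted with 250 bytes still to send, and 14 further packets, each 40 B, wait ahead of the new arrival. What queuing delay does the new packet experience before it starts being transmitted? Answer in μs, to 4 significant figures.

Each queued packet: L/R = 320/110000000 = 2.90909 μs.
14 queued → 40.7273 μs.
Plus remaining 2000 bits of current packet: 18.1818 μs.
Queuing delay = 58.91 μs.

58.91 μs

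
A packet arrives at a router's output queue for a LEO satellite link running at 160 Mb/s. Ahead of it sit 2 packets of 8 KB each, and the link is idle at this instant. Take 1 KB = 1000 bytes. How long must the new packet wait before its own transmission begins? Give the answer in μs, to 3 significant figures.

800 μs

Each queued packet: L/R = 64000/160000000 = 400 μs.
2 queued → 800 μs.
Queuing delay = 800 μs.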